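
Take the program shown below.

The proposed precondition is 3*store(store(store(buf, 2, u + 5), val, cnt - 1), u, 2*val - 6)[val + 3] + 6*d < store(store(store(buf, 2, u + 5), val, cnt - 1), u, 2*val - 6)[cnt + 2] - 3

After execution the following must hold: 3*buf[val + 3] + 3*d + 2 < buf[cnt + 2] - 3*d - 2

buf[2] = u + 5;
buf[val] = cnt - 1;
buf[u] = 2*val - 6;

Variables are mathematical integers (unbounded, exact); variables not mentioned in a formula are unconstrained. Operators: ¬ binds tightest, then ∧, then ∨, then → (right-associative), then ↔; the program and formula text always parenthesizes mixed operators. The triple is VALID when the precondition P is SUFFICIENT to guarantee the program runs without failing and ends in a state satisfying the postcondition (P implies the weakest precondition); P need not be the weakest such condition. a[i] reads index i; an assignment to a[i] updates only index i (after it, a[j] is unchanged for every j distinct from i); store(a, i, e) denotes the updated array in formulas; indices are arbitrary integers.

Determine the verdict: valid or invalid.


Working backward. After the program, the postcondition 3*buf[val + 3] + 3*d + 2 < buf[cnt + 2] - 3*d - 2 must hold; in canonical form it is 3*buf[val + 3] + 6*d < buf[cnt + 2] - 4.
Before buf[u] := 2*val - 6: 3*store(buf, u, 2*val - 6)[val + 3] + 6*d < store(buf, u, 2*val - 6)[cnt + 2] - 4
Before buf[val] := cnt - 1: 3*store(store(buf, val, cnt - 1), u, 2*val - 6)[val + 3] + 6*d < store(store(buf, val, cnt - 1), u, 2*val - 6)[cnt + 2] - 4
Before buf[2] := u + 5: 3*store(store(store(buf, 2, u + 5), val, cnt - 1), u, 2*val - 6)[val + 3] + 6*d < store(store(store(buf, 2, u + 5), val, cnt - 1), u, 2*val - 6)[cnt + 2] - 4
The weakest precondition is 3*store(store(store(buf, 2, u + 5), val, cnt - 1), u, 2*val - 6)[val + 3] + 6*d < store(store(store(buf, 2, u + 5), val, cnt - 1), u, 2*val - 6)[cnt + 2] - 4.
Check whether 3*store(store(store(buf, 2, u + 5), val, cnt - 1), u, 2*val - 6)[val + 3] + 6*d < store(store(store(buf, 2, u + 5), val, cnt - 1), u, 2*val - 6)[cnt + 2] - 3 implies it.
Countermodel: at the initial state buf = {[0] = 6, [2] = 6, [3] = 25162, [4] = 6, [27732] = 75490, elsewhere 6}, cnt = 27730, d = 0, u = 4, val = 0, the precondition holds but the weakest precondition fails.
Answer: invalid


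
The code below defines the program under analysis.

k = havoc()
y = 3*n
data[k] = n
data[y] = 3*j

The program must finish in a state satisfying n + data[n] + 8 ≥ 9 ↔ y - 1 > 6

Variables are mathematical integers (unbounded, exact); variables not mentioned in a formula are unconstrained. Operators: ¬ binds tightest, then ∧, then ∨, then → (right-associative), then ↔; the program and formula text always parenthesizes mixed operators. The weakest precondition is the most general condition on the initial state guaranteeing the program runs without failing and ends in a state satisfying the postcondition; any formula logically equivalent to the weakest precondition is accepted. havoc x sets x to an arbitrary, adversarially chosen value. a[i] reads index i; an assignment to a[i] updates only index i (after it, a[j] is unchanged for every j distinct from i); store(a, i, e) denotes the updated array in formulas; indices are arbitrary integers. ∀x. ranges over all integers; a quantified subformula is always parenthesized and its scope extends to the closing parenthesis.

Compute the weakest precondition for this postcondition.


Working backward. After the program, the postcondition n + data[n] + 8 ≥ 9 ↔ y - 1 > 6 must hold; in canonical form it is data[n] + n ≥ 1 ↔ y > 7.
Before data[y] := 3*j: store(data, y, 3*j)[n] + n ≥ 1 ↔ y > 7
Before data[k] := n: store(store(data, k, n), y, 3*j)[n] + n ≥ 1 ↔ y > 7
Before y := 3*n: store(store(data, k, n), 3*n, 3*j)[n] + n ≥ 1 ↔ 3*n > 7
Before havoc k: ∀k_1. (store(store(data, k_1, n), 3*n, 3*j)[n] + n ≥ 1 ↔ 3*n > 7)
Answer: WP = ∀k_1. (store(store(data, k_1, n), 3*n, 3*j)[n] + n ≥ 1 ↔ 3*n > 7)


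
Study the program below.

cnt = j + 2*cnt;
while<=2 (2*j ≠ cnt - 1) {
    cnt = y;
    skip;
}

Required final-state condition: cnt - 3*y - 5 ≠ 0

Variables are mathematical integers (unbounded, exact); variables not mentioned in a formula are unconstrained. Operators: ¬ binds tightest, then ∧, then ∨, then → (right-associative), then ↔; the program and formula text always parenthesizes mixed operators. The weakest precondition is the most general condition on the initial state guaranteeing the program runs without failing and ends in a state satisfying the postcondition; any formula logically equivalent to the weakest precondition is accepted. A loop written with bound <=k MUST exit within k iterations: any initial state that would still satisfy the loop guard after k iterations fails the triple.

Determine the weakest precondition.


Working backward. After the program, the postcondition cnt - 3*y - 5 ≠ 0 must hold; in canonical form it is cnt ≠ 3*y + 5.
Before the loop (bound <=2), unroll the exhaustion recursion (WP_0 = exit-now case; WP_j = one more guarded iteration, up to j = 2):
  WP_0: (¬(2*j ≠ cnt - 1)) ∧ cnt ≠ 3*y + 5
  WP_1: (2*j ≠ cnt - 1 → ((¬(2*j ≠ y - 1)) ∧ 2*y ≠ -5)) ∧ ((¬(2*j ≠ cnt - 1)) → cnt ≠ 3*y + 5)
  WP_2: (2*j ≠ cnt - 1 → ((2*j ≠ y - 1 → ((¬(2*j ≠ y - 1)) ∧ 2*y ≠ -5)) ∧ ((¬(2*j ≠ y - 1)) → 2*y ≠ -5))) ∧ ((¬(2*j ≠ cnt - 1)) → cnt ≠ 3*y + 5)
So before the loop: (2*j ≠ cnt - 1 → ((2*j ≠ y - 1 → ((¬(2*j ≠ y - 1)) ∧ 2*y ≠ -5)) ∧ ((¬(2*j ≠ y - 1)) → 2*y ≠ -5))) ∧ ((¬(2*j ≠ cnt - 1)) → cnt ≠ 3*y + 5)
Before cnt := j + 2*cnt: (j ≠ 2*cnt - 1 → ((2*j ≠ y - 1 → ((¬(2*j ≠ y - 1)) ∧ 2*y ≠ -5)) ∧ ((¬(2*j ≠ y - 1)) → 2*y ≠ -5))) ∧ ((¬(j ≠ 2*cnt - 1)) → 2*cnt + j ≠ 3*y + 5)
Answer: WP = (j ≠ 2*cnt - 1 → ((2*j ≠ y - 1 → ((¬(2*j ≠ y - 1)) ∧ 2*y ≠ -5)) ∧ ((¬(2*j ≠ y - 1)) → 2*y ≠ -5))) ∧ ((¬(j ≠ 2*cnt - 1)) → 2*cnt + j ≠ 3*y + 5)


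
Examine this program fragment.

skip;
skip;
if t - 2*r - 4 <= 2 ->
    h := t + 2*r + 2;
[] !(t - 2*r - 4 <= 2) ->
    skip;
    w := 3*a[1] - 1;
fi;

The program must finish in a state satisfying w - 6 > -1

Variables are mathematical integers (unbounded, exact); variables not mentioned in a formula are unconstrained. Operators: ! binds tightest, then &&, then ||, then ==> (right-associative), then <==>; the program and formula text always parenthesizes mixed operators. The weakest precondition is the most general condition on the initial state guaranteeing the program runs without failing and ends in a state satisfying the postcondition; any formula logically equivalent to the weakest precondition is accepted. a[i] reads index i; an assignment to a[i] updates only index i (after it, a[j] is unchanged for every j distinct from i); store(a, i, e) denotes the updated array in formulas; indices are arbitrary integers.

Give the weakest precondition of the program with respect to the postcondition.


Working backward. After the program, the postcondition w - 6 > -1 must hold; in canonical form it is w > 5.
Then branch requires w > 5; else branch requires 3*a[1] > 6.
Before the if: (t <= 2*r + 6 ==> w > 5) && ((!(t <= 2*r + 6)) ==> 3*a[1] > 6)
Before skip: (t <= 2*r + 6 ==> w > 5) && ((!(t <= 2*r + 6)) ==> 3*a[1] > 6)
Before skip: (t <= 2*r + 6 ==> w > 5) && ((!(t <= 2*r + 6)) ==> 3*a[1] > 6)
Answer: WP = (t <= 2*r + 6 ==> w > 5) && ((!(t <= 2*r + 6)) ==> 3*a[1] > 6)


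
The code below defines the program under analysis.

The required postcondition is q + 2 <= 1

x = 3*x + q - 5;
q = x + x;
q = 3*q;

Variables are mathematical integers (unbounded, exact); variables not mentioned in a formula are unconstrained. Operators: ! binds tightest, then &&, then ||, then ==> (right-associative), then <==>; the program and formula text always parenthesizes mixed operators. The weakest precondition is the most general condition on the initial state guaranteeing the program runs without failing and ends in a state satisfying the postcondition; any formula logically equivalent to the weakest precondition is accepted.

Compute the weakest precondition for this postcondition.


Working backward. After the program, the postcondition q + 2 <= 1 must hold; in canonical form it is q <= -1.
Before q := 3*q: 3*q <= -1
Before q := x + x: 6*x <= -1
Before x := 3*x + q - 5: 6*q + 18*x <= 29
Answer: WP = 6*q + 18*x <= 29


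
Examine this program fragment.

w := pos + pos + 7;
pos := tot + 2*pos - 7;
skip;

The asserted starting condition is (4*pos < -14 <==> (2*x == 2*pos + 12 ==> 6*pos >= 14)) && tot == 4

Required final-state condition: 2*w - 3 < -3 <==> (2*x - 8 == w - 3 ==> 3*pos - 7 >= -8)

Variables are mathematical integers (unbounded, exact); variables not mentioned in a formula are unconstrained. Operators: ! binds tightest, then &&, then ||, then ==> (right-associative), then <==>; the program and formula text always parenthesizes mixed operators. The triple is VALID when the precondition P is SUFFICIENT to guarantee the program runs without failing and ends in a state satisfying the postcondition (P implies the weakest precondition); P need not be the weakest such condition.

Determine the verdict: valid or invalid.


Working backward. After the program, the postcondition 2*w - 3 < -3 <==> (2*x - 8 == w - 3 ==> 3*pos - 7 >= -8) must hold; in canonical form it is 2*w < 0 <==> (2*x == w + 5 ==> 3*pos >= -1).
Before skip: 2*w < 0 <==> (2*x == w + 5 ==> 3*pos >= -1)
Before pos := tot + 2*pos - 7: 2*w < 0 <==> (2*x == w + 5 ==> 6*pos + 3*tot >= 20)
Before w := pos + pos + 7: 4*pos < -14 <==> (2*x == 2*pos + 12 ==> 6*pos + 3*tot >= 20)
The weakest precondition is 4*pos < -14 <==> (2*x == 2*pos + 12 ==> 6*pos + 3*tot >= 20).
Check whether (4*pos < -14 <==> (2*x == 2*pos + 12 ==> 6*pos >= 14)) && tot == 4 implies it.
Countermodel: at the initial state pos = 2, tot = 4, x = 8, the precondition holds but the weakest precondition fails.
Answer: invalid


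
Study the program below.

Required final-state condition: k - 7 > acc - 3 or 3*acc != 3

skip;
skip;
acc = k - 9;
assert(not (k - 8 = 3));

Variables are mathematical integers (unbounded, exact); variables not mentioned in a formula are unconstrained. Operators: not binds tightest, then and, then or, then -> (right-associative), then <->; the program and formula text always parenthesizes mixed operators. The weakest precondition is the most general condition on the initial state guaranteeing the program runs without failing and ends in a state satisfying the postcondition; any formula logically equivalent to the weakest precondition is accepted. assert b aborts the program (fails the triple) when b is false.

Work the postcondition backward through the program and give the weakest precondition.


Working backward. After the program, the postcondition k - 7 > acc - 3 or 3*acc != 3 must hold; in canonical form it is k > acc + 4 or 3*acc != 3.
Before assert not (k - 8 = 3): (not (k = 11)) and (k > acc + 4 or 3*acc != 3)
Before acc := k - 9: not (k = 11)
Before skip: not (k = 11)
Before skip: not (k = 11)
Answer: WP = not (k = 11)


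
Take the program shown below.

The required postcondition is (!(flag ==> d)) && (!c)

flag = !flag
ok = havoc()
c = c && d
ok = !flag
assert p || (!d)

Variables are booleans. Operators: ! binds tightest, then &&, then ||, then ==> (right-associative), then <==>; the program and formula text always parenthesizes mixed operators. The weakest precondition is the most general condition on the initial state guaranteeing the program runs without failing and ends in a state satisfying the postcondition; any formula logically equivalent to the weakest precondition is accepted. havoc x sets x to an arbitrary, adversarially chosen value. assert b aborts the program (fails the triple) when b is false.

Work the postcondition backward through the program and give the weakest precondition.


Working backward. After the program, (!(flag ==> d)) && (!c) must hold.
Before assert p || (!d): (p || (!d)) && (!(flag ==> d)) && (!c)
Before ok := !flag: (p || (!d)) && (!(flag ==> d)) && (!c)
Before c := c && d: (p || (!d)) && (!(flag ==> d)) && (!(c && d))
Before havoc ok: (p || (!d)) && (!(flag ==> d)) && (!(c && d))
Before flag := !flag: (p || (!d)) && (!((!flag) ==> d)) && (!(c && d))
Answer: WP = (p || (!d)) && (!((!flag) ==> d)) && (!(c && d))


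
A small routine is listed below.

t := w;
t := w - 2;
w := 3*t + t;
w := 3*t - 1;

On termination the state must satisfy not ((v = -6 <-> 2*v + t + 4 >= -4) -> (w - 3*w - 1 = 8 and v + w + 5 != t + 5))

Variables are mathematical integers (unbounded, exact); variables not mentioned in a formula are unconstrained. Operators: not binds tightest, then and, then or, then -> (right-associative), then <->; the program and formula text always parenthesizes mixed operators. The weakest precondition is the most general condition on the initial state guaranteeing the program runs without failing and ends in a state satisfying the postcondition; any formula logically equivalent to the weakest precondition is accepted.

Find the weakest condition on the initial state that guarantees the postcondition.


Working backward. After the program, the postcondition not ((v = -6 <-> 2*v + t + 4 >= -4) -> (w - 3*w - 1 = 8 and v + w + 5 != t + 5)) must hold; in canonical form it is not ((v = -6 <-> t + 2*v >= -8) -> (2*w = -9 and v + w != t)).
Before w := 3*t - 1: not ((v = -6 <-> t + 2*v >= -8) -> (6*t = -7 and 2*t + v != 1))
Before w := 3*t + t: not ((v = -6 <-> t + 2*v >= -8) -> (6*t = -7 and 2*t + v != 1))
Before t := w - 2: not ((v = -6 <-> 2*v + w >= -6) -> (6*w = 5 and v + 2*w != 5))
Before t := w: not ((v = -6 <-> 2*v + w >= -6) -> (6*w = 5 and v + 2*w != 5))
Answer: WP = not ((v = -6 <-> 2*v + w >= -6) -> (6*w = 5 and v + 2*w != 5))


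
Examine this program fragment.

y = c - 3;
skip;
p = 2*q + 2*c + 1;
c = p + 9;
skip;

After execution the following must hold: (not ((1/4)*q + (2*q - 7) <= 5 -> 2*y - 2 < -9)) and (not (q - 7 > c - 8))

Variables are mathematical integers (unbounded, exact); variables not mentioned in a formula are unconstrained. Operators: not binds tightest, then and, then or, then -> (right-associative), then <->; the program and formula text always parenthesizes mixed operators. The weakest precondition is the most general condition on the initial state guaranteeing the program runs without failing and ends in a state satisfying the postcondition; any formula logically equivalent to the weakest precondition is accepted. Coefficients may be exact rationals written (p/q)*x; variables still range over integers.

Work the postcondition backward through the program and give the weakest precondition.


Working backward. After the program, the postcondition (not ((1/4)*q + (2*q - 7) <= 5 -> 2*y - 2 < -9)) and (not (q - 7 > c - 8)) must hold; in canonical form it is (not ((9/4)*q <= 12 -> 2*y < -7)) and (not (q > c - 1)).
Before skip: (not ((9/4)*q <= 12 -> 2*y < -7)) and (not (q > c - 1))
Before c := p + 9: (not ((9/4)*q <= 12 -> 2*y < -7)) and (not (q > p + 8))
Before p := 2*q + 2*c + 1: (not ((9/4)*q <= 12 -> 2*y < -7)) and (not (2*c + q < -9))
Before skip: (not ((9/4)*q <= 12 -> 2*y < -7)) and (not (2*c + q < -9))
Before y := c - 3: (not ((9/4)*q <= 12 -> 2*c < -1)) and (not (2*c + q < -9))
Answer: WP = (not ((9/4)*q <= 12 -> 2*c < -1)) and (not (2*c + q < -9))


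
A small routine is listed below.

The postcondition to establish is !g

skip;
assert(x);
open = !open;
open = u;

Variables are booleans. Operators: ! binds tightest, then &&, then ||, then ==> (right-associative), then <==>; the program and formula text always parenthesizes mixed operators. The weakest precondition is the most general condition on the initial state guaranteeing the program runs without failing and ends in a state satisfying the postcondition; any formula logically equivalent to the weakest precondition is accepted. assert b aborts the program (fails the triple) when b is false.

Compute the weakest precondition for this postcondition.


Working backward. After the program, !g must hold.
Before open := u: !g
Before open := !open: !g
Before assert x: x && (!g)
Before skip: x && (!g)
Answer: WP = x && (!g)


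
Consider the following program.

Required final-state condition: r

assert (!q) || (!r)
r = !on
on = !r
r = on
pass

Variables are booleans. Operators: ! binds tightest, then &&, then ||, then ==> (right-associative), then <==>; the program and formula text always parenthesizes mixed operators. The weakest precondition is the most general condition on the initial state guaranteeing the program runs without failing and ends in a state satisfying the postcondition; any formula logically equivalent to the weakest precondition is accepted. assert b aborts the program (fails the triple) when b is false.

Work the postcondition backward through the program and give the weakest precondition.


Working backward. After the program, r must hold.
Before skip: r
Before r := on: on
Before on := !r: !r
Before r := !on: on
Before assert (!q) || (!r): ((!q) || (!r)) && on
Answer: WP = ((!q) || (!r)) && on


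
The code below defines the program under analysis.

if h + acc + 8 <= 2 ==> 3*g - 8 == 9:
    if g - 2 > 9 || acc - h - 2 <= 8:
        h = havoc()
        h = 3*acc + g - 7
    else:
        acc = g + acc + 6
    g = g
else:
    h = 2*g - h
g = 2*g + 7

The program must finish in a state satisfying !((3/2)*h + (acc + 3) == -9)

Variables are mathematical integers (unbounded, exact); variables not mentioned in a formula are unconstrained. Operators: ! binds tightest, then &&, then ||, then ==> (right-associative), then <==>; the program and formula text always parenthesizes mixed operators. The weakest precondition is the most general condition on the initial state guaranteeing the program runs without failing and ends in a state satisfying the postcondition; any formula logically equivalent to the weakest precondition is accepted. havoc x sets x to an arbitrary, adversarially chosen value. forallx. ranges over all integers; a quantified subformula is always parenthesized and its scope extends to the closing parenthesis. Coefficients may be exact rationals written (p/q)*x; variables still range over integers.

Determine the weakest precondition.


Working backward. After the program, the postcondition !((3/2)*h + (acc + 3) == -9) must hold; in canonical form it is !(acc + (3/2)*h == -12).
Before g := 2*g + 7: !(acc + (3/2)*h == -12)
Then branch requires ((g > 11 || acc <= h + 10) ==> (!((11/2)*acc + (3/2)*g == -3/2))) && ((!(g > 11 || acc <= h + 10)) ==> (!(acc + g + (3/2)*h == -18))); else branch requires !(acc + 3*g == (3/2)*h - 12).
Before the if: ((acc + h <= -6 ==> 3*g == 17) ==> (((g > 11 || acc <= h + 10) ==> (!((11/2)*acc + (3/2)*g == -3/2))) && ((!(g > 11 || acc <= h + 10)) ==> (!(acc + g + (3/2)*h == -18))))) && ((!(acc + h <= -6 ==> 3*g == 17)) ==> (!(acc + 3*g == (3/2)*h - 12)))
Answer: WP = ((acc + h <= -6 ==> 3*g == 17) ==> (((g > 11 || acc <= h + 10) ==> (!((11/2)*acc + (3/2)*g == -3/2))) && ((!(g > 11 || acc <= h + 10)) ==> (!(acc + g + (3/2)*h == -18))))) && ((!(acc + h <= -6 ==> 3*g == 17)) ==> (!(acc + 3*g == (3/2)*h - 12)))


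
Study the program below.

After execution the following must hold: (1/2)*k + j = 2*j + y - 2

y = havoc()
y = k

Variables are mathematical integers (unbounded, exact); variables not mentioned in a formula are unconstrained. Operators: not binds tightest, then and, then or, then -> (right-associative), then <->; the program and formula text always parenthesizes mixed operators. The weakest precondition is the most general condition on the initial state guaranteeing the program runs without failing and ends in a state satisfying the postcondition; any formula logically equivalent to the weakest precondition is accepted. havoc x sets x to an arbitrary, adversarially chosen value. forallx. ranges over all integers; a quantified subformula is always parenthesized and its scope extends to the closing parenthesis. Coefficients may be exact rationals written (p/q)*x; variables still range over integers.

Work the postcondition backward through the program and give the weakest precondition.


Working backward. After the program, the postcondition (1/2)*k + j = 2*j + y - 2 must hold; in canonical form it is (1/2)*k = j + y - 2.
Before y := k: j + (1/2)*k = 2
Before havoc y: j + (1/2)*k = 2
Answer: WP = j + (1/2)*k = 2


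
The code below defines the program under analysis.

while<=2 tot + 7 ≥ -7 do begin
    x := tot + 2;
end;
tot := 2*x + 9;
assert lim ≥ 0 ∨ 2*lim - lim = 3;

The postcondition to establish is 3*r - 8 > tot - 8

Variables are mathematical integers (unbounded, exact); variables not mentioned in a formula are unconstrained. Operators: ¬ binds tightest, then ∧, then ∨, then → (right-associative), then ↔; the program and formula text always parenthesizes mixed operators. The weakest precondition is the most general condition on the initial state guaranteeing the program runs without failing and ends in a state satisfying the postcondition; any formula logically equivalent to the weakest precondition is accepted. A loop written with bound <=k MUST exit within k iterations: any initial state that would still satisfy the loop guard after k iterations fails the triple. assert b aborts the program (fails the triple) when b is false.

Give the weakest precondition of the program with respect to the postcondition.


Working backward. After the program, the postcondition 3*r - 8 > tot - 8 must hold; in canonical form it is 3*r > tot.
Before assert lim ≥ 0 ∨ 2*lim - lim = 3: (lim ≥ 0 ∨ lim = 3) ∧ 3*r > tot
Before tot := 2*x + 9: (lim ≥ 0 ∨ lim = 3) ∧ 3*r > 2*x + 9
Before the loop (bound <=2), unroll the exhaustion recursion (WP_0 = exit-now case; WP_j = one more guarded iteration, up to j = 2):
  WP_0: (¬(tot ≥ -14)) ∧ (lim ≥ 0 ∨ lim = 3) ∧ 3*r > 2*x + 9
  WP_1: (tot ≥ -14 → ((¬(tot ≥ -14)) ∧ (lim ≥ 0 ∨ lim = 3) ∧ 3*r > 2*tot + 13)) ∧ ((¬(tot ≥ -14)) → ((lim ≥ 0 ∨ lim = 3) ∧ 3*r > 2*x + 9))
  WP_2: (tot ≥ -14 → ((tot ≥ -14 → ((¬(tot ≥ -14)) ∧ (lim ≥ 0 ∨ lim = 3) ∧ 3*r > 2*tot + 13)) ∧ ((¬(tot ≥ -14)) → ((lim ≥ 0 ∨ lim = 3) ∧ 3*r > 2*tot + 13)))) ∧ ((¬(tot ≥ -14)) → ((lim ≥ 0 ∨ lim = 3) ∧ 3*r > 2*x + 9))
So before the loop: (tot ≥ -14 → ((tot ≥ -14 → ((¬(tot ≥ -14)) ∧ (lim ≥ 0 ∨ lim = 3) ∧ 3*r > 2*tot + 13)) ∧ ((¬(tot ≥ -14)) → ((lim ≥ 0 ∨ lim = 3) ∧ 3*r > 2*tot + 13)))) ∧ ((¬(tot ≥ -14)) → ((lim ≥ 0 ∨ lim = 3) ∧ 3*r > 2*x + 9))
Answer: WP = (tot ≥ -14 → ((tot ≥ -14 → ((¬(tot ≥ -14)) ∧ (lim ≥ 0 ∨ lim = 3) ∧ 3*r > 2*tot + 13)) ∧ ((¬(tot ≥ -14)) → ((lim ≥ 0 ∨ lim = 3) ∧ 3*r > 2*tot + 13)))) ∧ ((¬(tot ≥ -14)) → ((lim ≥ 0 ∨ lim = 3) ∧ 3*r > 2*x + 9))


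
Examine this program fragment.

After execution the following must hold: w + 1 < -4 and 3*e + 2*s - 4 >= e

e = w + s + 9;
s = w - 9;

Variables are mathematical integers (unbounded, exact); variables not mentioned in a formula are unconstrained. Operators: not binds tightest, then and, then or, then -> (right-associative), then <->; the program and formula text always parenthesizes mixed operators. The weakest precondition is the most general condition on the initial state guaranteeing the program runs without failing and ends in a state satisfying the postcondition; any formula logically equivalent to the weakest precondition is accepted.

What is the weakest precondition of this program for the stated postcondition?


Working backward. After the program, the postcondition w + 1 < -4 and 3*e + 2*s - 4 >= e must hold; in canonical form it is w < -5 and 2*e + 2*s >= 4.
Before s := w - 9: w < -5 and 2*e + 2*w >= 22
Before e := w + s + 9: w < -5 and 2*s + 4*w >= 4
Answer: WP = w < -5 and 2*s + 4*w >= 4


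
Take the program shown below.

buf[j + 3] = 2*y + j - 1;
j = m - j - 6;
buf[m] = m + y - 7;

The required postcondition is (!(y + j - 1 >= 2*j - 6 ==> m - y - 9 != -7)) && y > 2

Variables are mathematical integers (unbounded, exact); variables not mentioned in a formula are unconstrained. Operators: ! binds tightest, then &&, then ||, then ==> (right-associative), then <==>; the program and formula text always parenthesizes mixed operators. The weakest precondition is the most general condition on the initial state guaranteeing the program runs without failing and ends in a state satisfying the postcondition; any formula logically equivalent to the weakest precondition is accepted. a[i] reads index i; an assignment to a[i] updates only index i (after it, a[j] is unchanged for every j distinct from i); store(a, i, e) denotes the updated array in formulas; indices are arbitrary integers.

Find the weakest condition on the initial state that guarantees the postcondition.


Working backward. After the program, the postcondition (!(y + j - 1 >= 2*j - 6 ==> m - y - 9 != -7)) && y > 2 must hold; in canonical form it is (!(y >= j - 5 ==> m != y + 2)) && y > 2.
Before buf[m] := m + y - 7: (!(y >= j - 5 ==> m != y + 2)) && y > 2
Before j := m - j - 6: (!(j + y >= m - 11 ==> m != y + 2)) && y > 2
Before buf[j + 3] := 2*y + j - 1: (!(j + y >= m - 11 ==> m != y + 2)) && y > 2
Answer: WP = (!(j + y >= m - 11 ==> m != y + 2)) && y > 2


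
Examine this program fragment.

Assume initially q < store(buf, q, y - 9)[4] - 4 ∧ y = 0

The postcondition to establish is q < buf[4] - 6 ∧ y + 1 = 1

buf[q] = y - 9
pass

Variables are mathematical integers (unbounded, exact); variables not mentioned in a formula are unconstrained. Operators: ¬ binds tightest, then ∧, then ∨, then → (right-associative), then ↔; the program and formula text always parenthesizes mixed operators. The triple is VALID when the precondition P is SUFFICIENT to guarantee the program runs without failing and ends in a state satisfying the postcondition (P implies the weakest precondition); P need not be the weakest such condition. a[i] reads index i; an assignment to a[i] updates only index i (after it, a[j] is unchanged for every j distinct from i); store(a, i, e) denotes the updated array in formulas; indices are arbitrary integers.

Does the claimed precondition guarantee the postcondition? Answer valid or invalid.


Working backward. After the program, the postcondition q < buf[4] - 6 ∧ y + 1 = 1 must hold; in canonical form it is q < buf[4] - 6 ∧ y = 0.
Before skip: q < buf[4] - 6 ∧ y = 0
Before buf[q] := y - 9: q < store(buf, q, y - 9)[4] - 6 ∧ y = 0
The weakest precondition is q < store(buf, q, y - 9)[4] - 6 ∧ y = 0.
Check whether q < store(buf, q, y - 9)[4] - 4 ∧ y = 0 implies it.
Countermodel: at the initial state buf = {[0] = 2, [4] = 5, elsewhere 2}, q = 0, y = 0, the precondition holds but the weakest precondition fails.
Answer: invalid


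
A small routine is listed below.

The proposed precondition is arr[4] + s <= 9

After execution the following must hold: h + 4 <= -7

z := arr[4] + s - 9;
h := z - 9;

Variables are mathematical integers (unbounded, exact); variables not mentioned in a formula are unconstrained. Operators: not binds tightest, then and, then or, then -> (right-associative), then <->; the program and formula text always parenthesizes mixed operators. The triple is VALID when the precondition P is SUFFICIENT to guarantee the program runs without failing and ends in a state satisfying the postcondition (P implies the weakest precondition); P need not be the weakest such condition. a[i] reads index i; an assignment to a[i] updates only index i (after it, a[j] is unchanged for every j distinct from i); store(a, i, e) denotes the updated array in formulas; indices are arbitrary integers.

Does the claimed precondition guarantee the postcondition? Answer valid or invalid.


Working backward. After the program, the postcondition h + 4 <= -7 must hold; in canonical form it is h <= -11.
Before h := z - 9: z <= -2
Before z := arr[4] + s - 9: arr[4] + s <= 7
The weakest precondition is arr[4] + s <= 7.
Check whether arr[4] + s <= 9 implies it.
Countermodel: at the initial state arr = {[4] = 0, elsewhere 0}, s = 8, the precondition holds but the weakest precondition fails.
Answer: invalid


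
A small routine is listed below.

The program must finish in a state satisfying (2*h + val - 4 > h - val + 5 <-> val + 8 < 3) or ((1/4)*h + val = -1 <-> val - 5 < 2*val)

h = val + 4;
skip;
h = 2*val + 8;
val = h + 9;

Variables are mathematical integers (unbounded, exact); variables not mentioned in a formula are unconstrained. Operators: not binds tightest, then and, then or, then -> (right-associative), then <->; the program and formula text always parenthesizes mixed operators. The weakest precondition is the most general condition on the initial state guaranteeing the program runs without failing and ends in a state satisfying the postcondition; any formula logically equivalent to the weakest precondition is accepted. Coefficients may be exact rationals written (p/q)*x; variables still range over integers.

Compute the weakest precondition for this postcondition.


Working backward. After the program, the postcondition (2*h + val - 4 > h - val + 5 <-> val + 8 < 3) or ((1/4)*h + val = -1 <-> val - 5 < 2*val) must hold; in canonical form it is (h + 2*val > 9 <-> val < -5) or ((1/4)*h + val = -1 <-> val > -5).
Before val := h + 9: (3*h > -9 <-> h < -14) or ((5/4)*h = -10 <-> h > -14)
Before h := 2*val + 8: (6*val > -33 <-> 2*val < -22) or ((5/2)*val = -20 <-> 2*val > -22)
Before skip: (6*val > -33 <-> 2*val < -22) or ((5/2)*val = -20 <-> 2*val > -22)
Before h := val + 4: (6*val > -33 <-> 2*val < -22) or ((5/2)*val = -20 <-> 2*val > -22)
Answer: WP = (6*val > -33 <-> 2*val < -22) or ((5/2)*val = -20 <-> 2*val > -22)


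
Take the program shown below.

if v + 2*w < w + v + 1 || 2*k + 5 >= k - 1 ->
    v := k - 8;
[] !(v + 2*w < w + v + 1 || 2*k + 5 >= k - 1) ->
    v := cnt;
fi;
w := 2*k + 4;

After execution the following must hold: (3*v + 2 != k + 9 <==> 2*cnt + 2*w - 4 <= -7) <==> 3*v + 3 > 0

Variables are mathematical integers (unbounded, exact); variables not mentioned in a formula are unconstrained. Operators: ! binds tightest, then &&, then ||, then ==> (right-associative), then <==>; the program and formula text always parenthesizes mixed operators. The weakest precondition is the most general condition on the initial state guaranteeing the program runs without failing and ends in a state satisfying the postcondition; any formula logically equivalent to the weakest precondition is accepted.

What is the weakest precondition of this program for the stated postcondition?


Working backward. After the program, the postcondition (3*v + 2 != k + 9 <==> 2*cnt + 2*w - 4 <= -7) <==> 3*v + 3 > 0 must hold; in canonical form it is (3*v != k + 7 <==> 2*cnt + 2*w <= -3) <==> 3*v > -3.
Before w := 2*k + 4: (3*v != k + 7 <==> 2*cnt + 4*k <= -11) <==> 3*v > -3
Then branch requires (2*k != 31 <==> 2*cnt + 4*k <= -11) <==> 3*k > 21; else branch requires (3*cnt != k + 7 <==> 2*cnt + 4*k <= -11) <==> 3*cnt > -3.
Before the if: ((w < 1 || k >= -6) ==> ((2*k != 31 <==> 2*cnt + 4*k <= -11) <==> 3*k > 21)) && ((!(w < 1 || k >= -6)) ==> ((3*cnt != k + 7 <==> 2*cnt + 4*k <= -11) <==> 3*cnt > -3))
Answer: WP = ((w < 1 || k >= -6) ==> ((2*k != 31 <==> 2*cnt + 4*k <= -11) <==> 3*k > 21)) && ((!(w < 1 || k >= -6)) ==> ((3*cnt != k + 7 <==> 2*cnt + 4*k <= -11) <==> 3*cnt > -3))


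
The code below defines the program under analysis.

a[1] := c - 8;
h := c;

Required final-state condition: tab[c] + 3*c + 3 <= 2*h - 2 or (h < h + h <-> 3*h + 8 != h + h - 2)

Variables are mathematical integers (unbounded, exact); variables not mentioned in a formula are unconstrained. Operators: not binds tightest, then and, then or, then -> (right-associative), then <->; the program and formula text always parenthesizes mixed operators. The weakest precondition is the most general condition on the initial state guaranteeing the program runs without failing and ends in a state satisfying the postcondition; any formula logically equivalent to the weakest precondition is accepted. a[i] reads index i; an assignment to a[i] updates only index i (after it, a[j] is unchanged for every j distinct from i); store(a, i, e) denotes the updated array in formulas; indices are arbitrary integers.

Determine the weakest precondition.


Working backward. After the program, the postcondition tab[c] + 3*c + 3 <= 2*h - 2 or (h < h + h <-> 3*h + 8 != h + h - 2) must hold; in canonical form it is tab[c] + 3*c <= 2*h - 5 or (h > 0 <-> h != -10).
Before h := c: tab[c] + c <= -5 or (c > 0 <-> c != -10)
Before a[1] := c - 8: tab[c] + c <= -5 or (c > 0 <-> c != -10)
Answer: WP = tab[c] + c <= -5 or (c > 0 <-> c != -10)


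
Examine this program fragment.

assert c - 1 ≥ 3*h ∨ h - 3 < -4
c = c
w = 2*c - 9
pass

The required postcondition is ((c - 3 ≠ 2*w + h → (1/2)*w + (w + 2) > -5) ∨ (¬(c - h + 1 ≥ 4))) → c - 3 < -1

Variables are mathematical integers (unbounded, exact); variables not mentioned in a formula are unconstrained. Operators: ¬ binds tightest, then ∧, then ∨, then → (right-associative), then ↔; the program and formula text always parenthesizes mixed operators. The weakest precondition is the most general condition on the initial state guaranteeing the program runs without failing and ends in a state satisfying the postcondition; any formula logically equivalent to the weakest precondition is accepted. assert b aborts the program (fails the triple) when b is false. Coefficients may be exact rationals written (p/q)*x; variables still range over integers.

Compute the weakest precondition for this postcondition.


Working backward. After the program, the postcondition ((c - 3 ≠ 2*w + h → (1/2)*w + (w + 2) > -5) ∨ (¬(c - h + 1 ≥ 4))) → c - 3 < -1 must hold; in canonical form it is ((c ≠ h + 2*w + 3 → (3/2)*w > -7) ∨ (¬(c ≥ h + 3))) → c < 2.
Before skip: ((c ≠ h + 2*w + 3 → (3/2)*w > -7) ∨ (¬(c ≥ h + 3))) → c < 2
Before w := 2*c - 9: ((3*c + h ≠ 15 → 3*c > 13/2) ∨ (¬(c ≥ h + 3))) → c < 2
Before c := c: ((3*c + h ≠ 15 → 3*c > 13/2) ∨ (¬(c ≥ h + 3))) → c < 2
Before assert c - 1 ≥ 3*h ∨ h - 3 < -4: (c ≥ 3*h + 1 ∨ h < -1) ∧ (((3*c + h ≠ 15 → 3*c > 13/2) ∨ (¬(c ≥ h + 3))) → c < 2)
Answer: WP = (c ≥ 3*h + 1 ∨ h < -1) ∧ (((3*c + h ≠ 15 → 3*c > 13/2) ∨ (¬(c ≥ h + 3))) → c < 2)


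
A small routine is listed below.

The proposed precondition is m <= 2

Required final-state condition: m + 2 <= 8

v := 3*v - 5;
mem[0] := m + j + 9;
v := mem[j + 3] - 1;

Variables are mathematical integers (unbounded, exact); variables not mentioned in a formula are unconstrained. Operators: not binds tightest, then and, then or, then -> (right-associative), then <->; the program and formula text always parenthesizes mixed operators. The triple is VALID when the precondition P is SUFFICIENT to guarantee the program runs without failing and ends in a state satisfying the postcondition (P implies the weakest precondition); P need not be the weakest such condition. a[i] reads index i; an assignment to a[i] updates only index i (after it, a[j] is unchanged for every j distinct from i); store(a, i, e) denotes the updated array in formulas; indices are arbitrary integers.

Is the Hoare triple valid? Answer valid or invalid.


Working backward. After the program, the postcondition m + 2 <= 8 must hold; in canonical form it is m <= 6.
Before v := mem[j + 3] - 1: m <= 6
Before mem[0] := m + j + 9: m <= 6
Before v := 3*v - 5: m <= 6
The weakest precondition is m <= 6.
Check whether m <= 2 implies it.
Every state satisfying the precondition satisfies the weakest precondition: the implication holds.
Answer: valid


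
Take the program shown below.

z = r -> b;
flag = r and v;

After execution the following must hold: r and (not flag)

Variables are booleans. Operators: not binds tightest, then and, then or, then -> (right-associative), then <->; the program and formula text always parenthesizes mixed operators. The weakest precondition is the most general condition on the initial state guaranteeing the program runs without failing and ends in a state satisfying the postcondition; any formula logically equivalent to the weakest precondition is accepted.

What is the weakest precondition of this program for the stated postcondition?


Working backward. After the program, r and (not flag) must hold.
Before flag := r and v: r and (not (r and v))
Before z := r -> b: r and (not (r and v))
Answer: WP = r and (not (r and v))


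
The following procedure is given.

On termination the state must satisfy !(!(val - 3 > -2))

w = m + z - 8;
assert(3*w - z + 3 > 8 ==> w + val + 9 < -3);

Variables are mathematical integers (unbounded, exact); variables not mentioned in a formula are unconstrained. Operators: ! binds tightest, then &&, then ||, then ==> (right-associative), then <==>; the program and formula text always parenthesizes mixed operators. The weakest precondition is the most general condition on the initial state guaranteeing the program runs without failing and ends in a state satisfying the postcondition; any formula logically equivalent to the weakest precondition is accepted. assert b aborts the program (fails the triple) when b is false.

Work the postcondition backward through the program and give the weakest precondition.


Working backward. After the program, the postcondition !(!(val - 3 > -2)) must hold; in canonical form it is val > 1.
Before assert 3*w - z + 3 > 8 ==> w + val + 9 < -3: (3*w > z + 5 ==> val + w < -12) && val > 1
Before w := m + z - 8: (3*m + 2*z > 29 ==> m + val + z < -4) && val > 1
Answer: WP = (3*m + 2*z > 29 ==> m + val + z < -4) && val > 1


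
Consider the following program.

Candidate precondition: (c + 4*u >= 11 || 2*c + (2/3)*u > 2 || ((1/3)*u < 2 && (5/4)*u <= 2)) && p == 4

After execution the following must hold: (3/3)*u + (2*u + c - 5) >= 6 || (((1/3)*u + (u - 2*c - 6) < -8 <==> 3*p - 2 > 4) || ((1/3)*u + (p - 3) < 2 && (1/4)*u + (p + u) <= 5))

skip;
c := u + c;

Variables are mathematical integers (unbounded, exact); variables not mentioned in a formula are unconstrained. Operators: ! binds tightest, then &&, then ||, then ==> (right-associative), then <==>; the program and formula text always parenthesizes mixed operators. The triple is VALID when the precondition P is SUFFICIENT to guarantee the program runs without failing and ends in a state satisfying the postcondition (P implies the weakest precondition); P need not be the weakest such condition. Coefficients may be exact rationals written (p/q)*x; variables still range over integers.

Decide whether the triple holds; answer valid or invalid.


Working backward. After the program, the postcondition (3/3)*u + (2*u + c - 5) >= 6 || (((1/3)*u + (u - 2*c - 6) < -8 <==> 3*p - 2 > 4) || ((1/3)*u + (p - 3) < 2 && (1/4)*u + (p + u) <= 5)) must hold; in canonical form it is c + 3*u >= 11 || ((4/3)*u < 2*c - 2 <==> 3*p > 6) || (p + (1/3)*u < 5 && p + (5/4)*u <= 5).
Before c := u + c: c + 4*u >= 11 || (2*c + (2/3)*u > 2 <==> 3*p > 6) || (p + (1/3)*u < 5 && p + (5/4)*u <= 5)
Before skip: c + 4*u >= 11 || (2*c + (2/3)*u > 2 <==> 3*p > 6) || (p + (1/3)*u < 5 && p + (5/4)*u <= 5)
The weakest precondition is c + 4*u >= 11 || (2*c + (2/3)*u > 2 <==> 3*p > 6) || (p + (1/3)*u < 5 && p + (5/4)*u <= 5).
Check whether (c + 4*u >= 11 || 2*c + (2/3)*u > 2 || ((1/3)*u < 2 && (5/4)*u <= 2)) && p == 4 implies it.
Countermodel: at the initial state c = 0, p = 4, u = 1, the precondition holds but the weakest precondition fails.
Answer: invalid


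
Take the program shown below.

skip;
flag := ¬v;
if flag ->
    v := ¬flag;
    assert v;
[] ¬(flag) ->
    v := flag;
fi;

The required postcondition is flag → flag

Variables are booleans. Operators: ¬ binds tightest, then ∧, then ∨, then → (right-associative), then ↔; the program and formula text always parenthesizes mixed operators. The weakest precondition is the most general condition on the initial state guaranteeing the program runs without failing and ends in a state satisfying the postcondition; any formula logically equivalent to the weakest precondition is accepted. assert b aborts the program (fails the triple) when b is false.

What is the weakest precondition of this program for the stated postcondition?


Working backward. After the program, the postcondition flag → flag must hold; in canonical form it is true.
Then branch requires ¬flag; else branch requires true.
Before the if: flag → (¬flag)
Before flag := ¬v: (¬v) → v
Before skip: (¬v) → v
Answer: WP = (¬v) → v
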